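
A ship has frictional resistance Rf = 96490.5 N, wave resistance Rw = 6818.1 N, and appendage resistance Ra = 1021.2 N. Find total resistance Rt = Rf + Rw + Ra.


Formula: Rt = Rf + Rw + Ra
Substituting: Rt = 96490.5 + 6818.1 + 1021.2
Result: Rt = 104329.8 N

104329.8 N


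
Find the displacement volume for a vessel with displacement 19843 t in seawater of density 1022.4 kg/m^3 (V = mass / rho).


Formula: V = mass / rho
Step 1 — convert tonnes to kg: 19843 t * 1000 = 19843000 kg
Step 2 — V = 19843000 / 1022.4 ≈ 19408 m^3 (5 s.f.)

19408 m^3


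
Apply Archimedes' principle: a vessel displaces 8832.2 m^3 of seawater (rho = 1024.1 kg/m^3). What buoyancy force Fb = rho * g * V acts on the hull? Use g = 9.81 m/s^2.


Formula: Fb = rho * g * V
Substituting: Fb = 1024.1 * 9.81 * 8832.2
Intermediate: 1024.1 * 9.81 = 10046.421
Result: Fb = 10046.421 * 8832.2 ≈ 88732000 N (5 s.f.)

88732000 N


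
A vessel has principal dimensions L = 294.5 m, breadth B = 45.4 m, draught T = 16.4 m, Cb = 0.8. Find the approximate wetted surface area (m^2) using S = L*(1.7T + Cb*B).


Formula: S = 1.7*L*T + V/T with V = Cb*L*B*T, i.e. S = L * (1.7*T + Cb*B)
Step 1 — 1.7*T = 1.7 * 16.4 = 27.88 m
Step 2 — Cb*B = 0.8 * 45.4 = 36.32 m
Step 3 — 1.7*T + Cb*B = 27.88 + 36.32 = 64.2 m
Step 4 — S = 294.5 * 64.2 ≈ 18907 m^2 (5 s.f.)

18907 m^2


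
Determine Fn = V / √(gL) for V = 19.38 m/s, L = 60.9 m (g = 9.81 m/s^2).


Formula: Fn = V / sqrt(g * L)
Step 1 — g * L = 9.81 * 60.9 = 597.429
Step 2 — sqrt(g * L) = sqrt(597.429) = 24.442361
Step 3 — Fn = 19.38 / 24.442361 ≈ 0.79289 (5 s.f.)

0.79289


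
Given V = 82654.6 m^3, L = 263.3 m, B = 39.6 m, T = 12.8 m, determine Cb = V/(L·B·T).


Formula: Cb = V / (L * B * T)
Step 1 — L * B * T = 263.3 * 39.6 * 12.8 = 133461.504 m^3
Step 2 — Cb = 82654.6 / 133461.504 ≈ 0.61931 (5 s.f.)

0.61931


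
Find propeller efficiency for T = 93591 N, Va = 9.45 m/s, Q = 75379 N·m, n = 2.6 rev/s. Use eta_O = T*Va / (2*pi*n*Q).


Formula: eta = T * Va / (2 * pi * n * Q)
Step 1 — numerator = T * Va = 93591 * 9.45 = 884434.95
Step 2 — 2 * pi * n = 2 * pi * 2.6 = 16.336282
Step 3 — denominator = 16.336282 * 75379 = 1231412.6
Step 4 — eta = 884434.95 / 1231412.6 ≈ 0.71823 (5 s.f.)

0.71823


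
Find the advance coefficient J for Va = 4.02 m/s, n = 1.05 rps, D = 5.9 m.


Formula: J = Va / (n * D)
Step 1 — n * D = 1.05 * 5.9 = 6.195
Step 2 — J = 4.02 / 6.195 ≈ 0.64891 (5 s.f.)

0.64891


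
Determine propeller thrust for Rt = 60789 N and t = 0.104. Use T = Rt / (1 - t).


Formula: T = Rt / (1 - t)
Step 1 — (1 - t) = 1 - 0.104 = 0.896
Step 2 — T = 60789 / 0.896 ≈ 67845 N (5 s.f.)

67845 N


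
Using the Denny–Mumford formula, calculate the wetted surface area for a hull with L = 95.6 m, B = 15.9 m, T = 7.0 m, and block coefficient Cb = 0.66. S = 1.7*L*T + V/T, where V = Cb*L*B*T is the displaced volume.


Formula: S = 1.7*L*T + V/T with V = Cb*L*B*T, i.e. S = L * (1.7*T + Cb*B)
Step 1 — 1.7*T = 1.7 * 7.0 = 11.9 m
Step 2 — Cb*B = 0.66 * 15.9 = 10.494 m
Step 3 — 1.7*T + Cb*B = 11.9 + 10.494 = 22.394 m
Step 4 — S = 95.6 * 22.394 ≈ 2140.9 m^2 (5 s.f.)

2140.9 m^2


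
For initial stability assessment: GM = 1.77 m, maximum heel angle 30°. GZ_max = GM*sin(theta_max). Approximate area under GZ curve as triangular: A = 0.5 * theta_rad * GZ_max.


Formula: GZ_max = GM * sin(theta); Area = 0.5 * theta_rad * GZ_max
Step 1 — GZ_max = 1.77 * sin(30°) = 1.77 * 0.5 = 0.885 m
Step 2 — theta_rad = 30 * pi/180 = 0.523599 rad
Step 3 — Area = 0.5 * 0.523599 * 0.885 ≈ 0.23169 m·rad (5 s.f.)

0.23169 m·rad


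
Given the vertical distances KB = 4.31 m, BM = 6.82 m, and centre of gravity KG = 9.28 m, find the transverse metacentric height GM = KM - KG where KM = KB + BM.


Formula: GM = KB + BM - KG
Step 1 — KM = KB + BM = 4.31 + 6.82 = 11.13 m
Step 2 — GM = KM - KG = 11.13 - 9.28 = 1.85 m

1.85 m


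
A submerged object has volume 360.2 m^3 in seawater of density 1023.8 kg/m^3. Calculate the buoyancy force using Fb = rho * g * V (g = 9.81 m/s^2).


Formula: Fb = rho * g * V
Substituting: Fb = 1023.8 * 9.81 * 360.2
Intermediate: 1023.8 * 9.81 = 10043.478
Result: Fb = 10043.478 * 360.2 ≈ 3617700 N (5 s.f.)

3617700 N


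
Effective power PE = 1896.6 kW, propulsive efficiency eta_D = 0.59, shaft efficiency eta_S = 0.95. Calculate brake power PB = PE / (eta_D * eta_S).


Formula: PB = PE / (eta_D * eta_S)
Step 1 — combined efficiency = eta_D * eta_S = 0.59 * 0.95 = 0.5605
Step 2 — PB = 1896.6 / 0.5605 ≈ 3383.8 kW (5 s.f.)

3383.8 kW


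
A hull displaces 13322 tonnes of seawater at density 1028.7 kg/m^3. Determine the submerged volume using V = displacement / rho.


Formula: V = mass / rho
Step 1 — convert tonnes to kg: 13322 t * 1000 = 13322000 kg
Step 2 — V = 13322000 / 1028.7 ≈ 12950 m^3 (5 s.f.)

12950 m^3


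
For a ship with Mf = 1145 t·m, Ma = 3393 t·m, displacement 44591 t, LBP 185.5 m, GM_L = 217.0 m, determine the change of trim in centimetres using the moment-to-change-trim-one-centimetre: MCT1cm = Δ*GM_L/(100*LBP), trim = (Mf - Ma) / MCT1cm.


Formula: net trimming moment = Mf - Ma; MCT1cm = Δ*GM_L/(100*LBP); trim = net moment / MCT1cm
Step 1 — net trimming moment = 1145 - 3393 = -2248 t·m
Step 2 — MCT1cm = 44591 * 217.0 / (100 * 185.5) = 521.6306 t·m/cm
Step 3 — trim = -2248 / 521.6306 ≈ -4.3096 cm (5 s.f.)

-4.3096 cm


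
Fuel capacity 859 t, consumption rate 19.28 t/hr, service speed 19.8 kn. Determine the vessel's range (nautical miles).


Formula: endurance = fuel / rate; range = endurance * speed
Step 1 — endurance = 859 / 19.28 = 44.5539 hours
Step 2 — range = 44.5539 * 19.8 ≈ 882.17 nautical miles (5 s.f.)

882.17 NM


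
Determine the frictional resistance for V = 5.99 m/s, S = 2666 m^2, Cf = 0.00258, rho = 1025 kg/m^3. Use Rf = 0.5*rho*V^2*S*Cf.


Formula: Rf = 0.5 * rho * V^2 * S * Cf
Step 1 — V^2 = 5.99^2 = 35.8801
Step 2 — 0.5 * rho * V^2 = 0.5 * 1025 * 35.8801 = 18388.55125
Step 3 — Rf = 18388.55125 * 2666 * 0.00258 ≈ 126480 N (5 s.f.)

126480 N


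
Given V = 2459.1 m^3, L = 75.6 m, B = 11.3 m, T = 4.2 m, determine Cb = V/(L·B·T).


Formula: Cb = V / (L * B * T)
Step 1 — L * B * T = 75.6 * 11.3 * 4.2 = 3587.976 m^3
Step 2 — Cb = 2459.1 / 3587.976 ≈ 0.68537 (5 s.f.)

0.68537


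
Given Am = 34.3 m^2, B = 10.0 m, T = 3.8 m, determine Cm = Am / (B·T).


Formula: Cm = Am / (B * T)
Step 1 — B * T = 10.0 * 3.8 = 38.0 m^2
Step 2 — Cm = 34.3 / 38.0 ≈ 0.90263 (5 s.f.)

0.90263


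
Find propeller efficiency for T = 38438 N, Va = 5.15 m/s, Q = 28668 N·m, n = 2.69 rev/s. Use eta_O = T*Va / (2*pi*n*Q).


Formula: eta = T * Va / (2 * pi * n * Q)
Step 1 — numerator = T * Va = 38438 * 5.15 = 197955.7
Step 2 — 2 * pi * n = 2 * pi * 2.69 = 16.901768
Step 3 — denominator = 16.901768 * 28668 = 484539.89
Step 4 — eta = 197955.7 / 484539.89 ≈ 0.40854 (5 s.f.)

0.40854


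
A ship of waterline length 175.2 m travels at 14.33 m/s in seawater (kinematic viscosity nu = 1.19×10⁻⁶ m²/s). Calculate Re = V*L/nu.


Formula: Re = V * L / nu
Step 1 — V * L = 14.33 * 175.2 = 2510.616 m^2/s
Step 2 — Re = 2510.616 / 1.19e-6 = 2.11e+09

2.11e+09


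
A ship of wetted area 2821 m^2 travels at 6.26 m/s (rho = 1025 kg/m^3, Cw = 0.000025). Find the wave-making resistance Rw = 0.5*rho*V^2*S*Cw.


Formula: Rw = 0.5 * rho * V^2 * S * Cw
Step 1 — V^2 = 6.26^2 = 39.1876
Step 2 — 0.5 * rho * V^2 = 0.5 * 1025 * 39.1876 = 20083.645
Step 3 — Rw = 20083.645 * 2821 * 0.000025 ≈ 1416.4 N (5 s.f.)

1416.4 N


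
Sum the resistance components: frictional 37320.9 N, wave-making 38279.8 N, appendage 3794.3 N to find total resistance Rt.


Formula: Rt = Rf + Rw + Ra
Substituting: Rt = 37320.9 + 38279.8 + 3794.3
Result: Rt = 79395.0 N

79395.0 N


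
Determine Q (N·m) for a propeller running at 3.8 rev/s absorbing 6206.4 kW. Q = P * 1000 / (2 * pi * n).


Formula: Q = P_W / (2 * pi * n)
Step 1 — P_W = 6206.4 kW * 1000 = 6206400.0 W
Step 2 — 2 * pi * n = 2 * pi * 3.8 = 23.876104
Step 3 — Q = 6206400.0 / 23.876104 ≈ 259940 N·m (5 s.f.)

259940 N·m


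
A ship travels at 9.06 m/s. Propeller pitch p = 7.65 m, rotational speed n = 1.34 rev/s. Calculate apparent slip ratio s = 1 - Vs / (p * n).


Formula: s = 1 - Vs / (p * n)
Step 1 — p * n = 7.65 * 1.34 = 10.251
Step 2 — Vs / (p*n) = 9.06 / 10.251 = 0.883816 (6 d.p.)
Step 3 — s = 1 - 0.883816 = 0.116184

0.116184


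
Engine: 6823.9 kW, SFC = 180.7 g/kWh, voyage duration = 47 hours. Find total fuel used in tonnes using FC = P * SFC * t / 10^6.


Formula: FC (tonnes) = P * SFC * t / 1,000,000
Step 1 — P * SFC * t = 6823.9 * 180.7 * 47 = 57954700.31 g
Step 2 — FC (tonnes) = 57954700.31 / 1,000,000 ≈ 57.955 tonnes (5 s.f.)

57.955 tonnes


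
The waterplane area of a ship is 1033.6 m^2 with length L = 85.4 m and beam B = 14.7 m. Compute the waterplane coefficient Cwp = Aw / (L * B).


Formula: Cwp = Aw / (L * B)
Step 1 — L * B = 85.4 * 14.7 = 1255.38 m^2
Step 2 — Cwp = 1033.6 / 1255.38 ≈ 0.82334 (5 s.f.)

0.82334


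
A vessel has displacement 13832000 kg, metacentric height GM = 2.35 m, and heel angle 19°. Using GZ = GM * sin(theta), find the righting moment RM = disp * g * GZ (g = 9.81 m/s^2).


Formula: GZ = GM * sin(theta); RM = disp * g * GZ
Step 1 — GZ = 2.35 * sin(19°) = 2.35 * 0.325568 = 0.765085 m
Step 2 — RM = 13832000 * 9.81 * 0.765085 ≈ 103820000 N·m (5 s.f.)

103820000 N·m


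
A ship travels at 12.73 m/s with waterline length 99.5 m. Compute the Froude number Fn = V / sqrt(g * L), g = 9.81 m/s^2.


Formula: Fn = V / sqrt(g * L)
Step 1 — g * L = 9.81 * 99.5 = 976.095
Step 2 — sqrt(g * L) = sqrt(976.095) = 31.242519
Step 3 — Fn = 12.73 / 31.242519 ≈ 0.40746 (5 s.f.)

0.40746


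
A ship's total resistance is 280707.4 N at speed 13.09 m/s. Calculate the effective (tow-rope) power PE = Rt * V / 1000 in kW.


Formula: PE = Rt * V / 1000 (kW)
Step 1 — PE (W) = 280707.4 * 13.09 = 3674459.866 W
Step 2 — PE (kW) = 3674459.866 / 1000 ≈ 3674.5 kW (5 s.f.)

3674.5 kW


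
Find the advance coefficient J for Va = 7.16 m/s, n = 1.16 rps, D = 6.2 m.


Formula: J = Va / (n * D)
Step 1 — n * D = 1.16 * 6.2 = 7.192
Step 2 — J = 7.16 / 7.192 ≈ 0.99555 (5 s.f.)

0.99555


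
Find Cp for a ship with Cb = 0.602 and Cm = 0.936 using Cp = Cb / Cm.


Formula: Cp = Cb / Cm
Substituting: Cp = 0.602 / 0.936
Result: Cp ≈ 0.64316 (5 s.f.)

0.64316


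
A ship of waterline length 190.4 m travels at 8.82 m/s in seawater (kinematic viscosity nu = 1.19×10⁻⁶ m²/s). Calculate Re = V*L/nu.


Formula: Re = V * L / nu
Step 1 — V * L = 8.82 * 190.4 = 1679.328 m^2/s
Step 2 — Re = 1679.328 / 1.19e-6 = 1.41e+09

1.41e+09


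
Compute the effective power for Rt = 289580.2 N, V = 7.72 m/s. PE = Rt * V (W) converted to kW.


Formula: PE = Rt * V / 1000 (kW)
Step 1 — PE (W) = 289580.2 * 7.72 = 2235559.144 W
Step 2 — PE (kW) = 2235559.144 / 1000 ≈ 2235.6 kW (5 s.f.)

2235.6 kW


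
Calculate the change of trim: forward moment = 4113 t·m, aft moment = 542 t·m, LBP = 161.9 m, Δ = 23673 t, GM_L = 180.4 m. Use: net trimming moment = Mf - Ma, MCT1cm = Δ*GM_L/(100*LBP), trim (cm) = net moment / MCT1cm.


Formula: net trimming moment = Mf - Ma; MCT1cm = Δ*GM_L/(100*LBP); trim = net moment / MCT1cm
Step 1 — net trimming moment = 4113 - 542 = 3571 t·m
Step 2 — MCT1cm = 23673 * 180.4 / (100 * 161.9) = 263.7807 t·m/cm
Step 3 — trim = 3571 / 263.7807 ≈ 13.538 cm (5 s.f.)

13.538 cm


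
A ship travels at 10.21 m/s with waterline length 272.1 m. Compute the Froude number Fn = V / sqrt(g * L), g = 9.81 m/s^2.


Formula: Fn = V / sqrt(g * L)
Step 1 — g * L = 9.81 * 272.1 = 2669.301
Step 2 — sqrt(g * L) = sqrt(2669.301) = 51.665278
Step 3 — Fn = 10.21 / 51.665278 ≈ 0.19762 (5 s.f.)

0.19762


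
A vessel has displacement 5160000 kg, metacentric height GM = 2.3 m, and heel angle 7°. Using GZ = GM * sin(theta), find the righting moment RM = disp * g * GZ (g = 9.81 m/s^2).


Formula: GZ = GM * sin(theta); RM = disp * g * GZ
Step 1 — GZ = 2.3 * sin(7°) = 2.3 * 0.121869 = 0.280299 m
Step 2 — RM = 5160000 * 9.81 * 0.280299 ≈ 14189000 N·m (5 s.f.)

14189000 N·m


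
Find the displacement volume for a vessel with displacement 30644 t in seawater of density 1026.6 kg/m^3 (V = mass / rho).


Formula: V = mass / rho
Step 1 — convert tonnes to kg: 30644 t * 1000 = 30644000 kg
Step 2 — V = 30644000 / 1026.6 ≈ 29850 m^3 (5 s.f.)

29850 m^3


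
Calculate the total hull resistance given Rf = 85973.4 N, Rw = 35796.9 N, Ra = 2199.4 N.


Formula: Rt = Rf + Rw + Ra
Substituting: Rt = 85973.4 + 35796.9 + 2199.4
Result: Rt = 123969.7 N

123969.7 N


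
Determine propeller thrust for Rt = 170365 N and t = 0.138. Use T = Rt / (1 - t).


Formula: T = Rt / (1 - t)
Step 1 — (1 - t) = 1 - 0.138 = 0.862
Step 2 — T = 170365 / 0.862 ≈ 197640 N (5 s.f.)

197640 N


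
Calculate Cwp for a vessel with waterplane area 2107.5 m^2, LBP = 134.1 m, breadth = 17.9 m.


Formula: Cwp = Aw / (L * B)
Step 1 — L * B = 134.1 * 17.9 = 2400.39 m^2
Step 2 — Cwp = 2107.5 / 2400.39 ≈ 0.87798 (5 s.f.)

0.87798


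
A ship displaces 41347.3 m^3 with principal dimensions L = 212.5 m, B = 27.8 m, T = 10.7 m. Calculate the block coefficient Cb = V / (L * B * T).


Formula: Cb = V / (L * B * T)
Step 1 — L * B * T = 212.5 * 27.8 * 10.7 = 63210.25 m^3
Step 2 — Cb = 41347.3 / 63210.25 ≈ 0.65412 (5 s.f.)

0.65412


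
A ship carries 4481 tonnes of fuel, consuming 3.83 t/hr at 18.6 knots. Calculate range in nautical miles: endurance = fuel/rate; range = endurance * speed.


Formula: endurance = fuel / rate; range = endurance * speed
Step 1 — endurance = 4481 / 3.83 = 1169.9739 hours
Step 2 — range = 1169.9739 * 18.6 ≈ 21762 nautical miles (5 s.f.)

21762 NM


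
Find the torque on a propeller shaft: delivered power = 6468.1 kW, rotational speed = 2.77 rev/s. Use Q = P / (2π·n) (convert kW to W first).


Formula: Q = P_W / (2 * pi * n)
Step 1 — P_W = 6468.1 kW * 1000 = 6468100.0 W
Step 2 — 2 * pi * n = 2 * pi * 2.77 = 17.404423
Step 3 — Q = 6468100.0 / 17.404423 ≈ 371640 N·m (5 s.f.)

371640 N·m


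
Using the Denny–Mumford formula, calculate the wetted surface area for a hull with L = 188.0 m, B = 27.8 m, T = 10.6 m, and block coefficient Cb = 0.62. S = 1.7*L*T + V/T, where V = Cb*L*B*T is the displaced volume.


Formula: S = 1.7*L*T + V/T with V = Cb*L*B*T, i.e. S = L * (1.7*T + Cb*B)
Step 1 — 1.7*T = 1.7 * 10.6 = 18.02 m
Step 2 — Cb*B = 0.62 * 27.8 = 17.236 m
Step 3 — 1.7*T + Cb*B = 18.02 + 17.236 = 35.256 m
Step 4 — S = 188.0 * 35.256 ≈ 6628.1 m^2 (5 s.f.)

6628.1 m^2


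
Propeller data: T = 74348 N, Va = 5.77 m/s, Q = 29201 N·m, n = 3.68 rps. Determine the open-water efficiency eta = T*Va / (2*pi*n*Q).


Formula: eta = T * Va / (2 * pi * n * Q)
Step 1 — numerator = T * Va = 74348 * 5.77 = 428987.96
Step 2 — 2 * pi * n = 2 * pi * 3.68 = 23.122122
Step 3 — denominator = 23.122122 * 29201 = 675189.08
Step 4 — eta = 428987.96 / 675189.08 ≈ 0.63536 (5 s.f.)

0.63536


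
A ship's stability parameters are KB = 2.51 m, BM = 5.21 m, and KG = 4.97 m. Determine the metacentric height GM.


Formula: GM = KB + BM - KG
Step 1 — KM = KB + BM = 2.51 + 5.21 = 7.72 m
Step 2 — GM = KM - KG = 7.72 - 4.97 = 2.75 m

2.75 m


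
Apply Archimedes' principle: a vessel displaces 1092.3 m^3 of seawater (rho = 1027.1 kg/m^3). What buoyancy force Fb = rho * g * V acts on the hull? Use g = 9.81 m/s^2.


Formula: Fb = rho * g * V
Substituting: Fb = 1027.1 * 9.81 * 1092.3
Intermediate: 1027.1 * 9.81 = 10075.851
Result: Fb = 10075.851 * 1092.3 ≈ 11006000 N (5 s.f.)

11006000 N


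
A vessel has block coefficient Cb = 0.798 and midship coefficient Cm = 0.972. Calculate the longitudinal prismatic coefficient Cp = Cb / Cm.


Formula: Cp = Cb / Cm
Substituting: Cp = 0.798 / 0.972
Result: Cp ≈ 0.82099 (5 s.f.)

0.82099


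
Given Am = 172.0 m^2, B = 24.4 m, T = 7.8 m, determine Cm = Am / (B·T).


Formula: Cm = Am / (B * T)
Step 1 — B * T = 24.4 * 7.8 = 190.32 m^2
Step 2 — Cm = 172.0 / 190.32 ≈ 0.90374 (5 s.f.)

0.90374


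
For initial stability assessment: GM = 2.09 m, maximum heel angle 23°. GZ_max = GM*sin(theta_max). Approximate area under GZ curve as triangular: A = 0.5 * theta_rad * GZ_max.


Formula: GZ_max = GM * sin(theta); Area = 0.5 * theta_rad * GZ_max
Step 1 — GZ_max = 2.09 * sin(23°) = 2.09 * 0.390731 = 0.816628 m
Step 2 — theta_rad = 23 * pi/180 = 0.401426 rad
Step 3 — Area = 0.5 * 0.401426 * 0.816628 ≈ 0.16391 m·rad (5 s.f.)

0.16391 m·rad


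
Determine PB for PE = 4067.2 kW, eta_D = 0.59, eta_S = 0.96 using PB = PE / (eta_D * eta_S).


Formula: PB = PE / (eta_D * eta_S)
Step 1 — combined efficiency = eta_D * eta_S = 0.59 * 0.96 = 0.5664
Step 2 — PB = 4067.2 / 0.5664 ≈ 7180.8 kW (5 s.f.)

7180.8 kW


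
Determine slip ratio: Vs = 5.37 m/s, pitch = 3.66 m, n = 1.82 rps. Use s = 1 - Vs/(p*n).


Formula: s = 1 - Vs / (p * n)
Step 1 — p * n = 3.66 * 1.82 = 6.6612
Step 2 — Vs / (p*n) = 5.37 / 6.6612 = 0.806161 (6 d.p.)
Step 3 — s = 1 - 0.806161 = 0.193839

0.193839


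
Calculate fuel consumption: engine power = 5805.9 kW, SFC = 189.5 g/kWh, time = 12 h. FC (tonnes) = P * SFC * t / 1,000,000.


Formula: FC (tonnes) = P * SFC * t / 1,000,000
Step 1 — P * SFC * t = 5805.9 * 189.5 * 12 = 13202616.6 g
Step 2 — FC (tonnes) = 13202616.6 / 1,000,000 ≈ 13.203 tonnes (5 s.f.)

13.203 tonnes


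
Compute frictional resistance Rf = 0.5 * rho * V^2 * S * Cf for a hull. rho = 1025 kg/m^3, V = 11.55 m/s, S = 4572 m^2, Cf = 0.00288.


Formula: Rf = 0.5 * rho * V^2 * S * Cf
Step 1 — V^2 = 11.55^2 = 133.4025
Step 2 — 0.5 * rho * V^2 = 0.5 * 1025 * 133.4025 = 68368.78125
Step 3 — Rf = 68368.78125 * 4572 * 0.00288 ≈ 900240 N (5 s.f.)

900240 N


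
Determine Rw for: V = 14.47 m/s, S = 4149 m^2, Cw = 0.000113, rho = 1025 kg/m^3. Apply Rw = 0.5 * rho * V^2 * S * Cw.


Formula: Rw = 0.5 * rho * V^2 * S * Cw
Step 1 — V^2 = 14.47^2 = 209.3809
Step 2 — 0.5 * rho * V^2 = 0.5 * 1025 * 209.3809 = 107307.71125
Step 3 — Rw = 107307.71125 * 4149 * 0.000113 ≈ 50310 N (5 s.f.)

50310 N


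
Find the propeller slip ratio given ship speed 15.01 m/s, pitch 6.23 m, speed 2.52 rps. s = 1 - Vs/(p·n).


Formula: s = 1 - Vs / (p * n)
Step 1 — p * n = 6.23 * 2.52 = 15.6996
Step 2 — Vs / (p*n) = 15.01 / 15.6996 = 0.956075 (6 d.p.)
Step 3 — s = 1 - 0.956075 = 0.043925

0.043925


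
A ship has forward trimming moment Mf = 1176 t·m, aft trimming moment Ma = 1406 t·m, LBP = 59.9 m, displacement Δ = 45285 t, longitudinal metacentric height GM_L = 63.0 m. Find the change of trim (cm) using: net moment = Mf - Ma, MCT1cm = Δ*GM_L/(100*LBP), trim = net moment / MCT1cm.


Formula: net trimming moment = Mf - Ma; MCT1cm = Δ*GM_L/(100*LBP); trim = net moment / MCT1cm
Step 1 — net trimming moment = 1176 - 1406 = -230 t·m
Step 2 — MCT1cm = 45285 * 63.0 / (100 * 59.9) = 476.2863 t·m/cm
Step 3 — trim = -230 / 476.2863 ≈ -0.48290 cm (5 s.f.)

-0.48290 cm


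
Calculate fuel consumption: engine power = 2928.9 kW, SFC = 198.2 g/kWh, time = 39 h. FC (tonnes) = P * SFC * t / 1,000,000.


Formula: FC (tonnes) = P * SFC * t / 1,000,000
Step 1 — P * SFC * t = 2928.9 * 198.2 * 39 = 22639811.22 g
Step 2 — FC (tonnes) = 22639811.22 / 1,000,000 ≈ 22.640 tonnes (5 s.f.)

22.640 tonnes


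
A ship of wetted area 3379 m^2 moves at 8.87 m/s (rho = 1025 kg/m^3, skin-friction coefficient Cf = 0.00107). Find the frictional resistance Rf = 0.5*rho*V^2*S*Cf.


Formula: Rf = 0.5 * rho * V^2 * S * Cf
Step 1 — V^2 = 8.87^2 = 78.6769
Step 2 — 0.5 * rho * V^2 = 0.5 * 1025 * 78.6769 = 40321.91125
Step 3 — Rf = 40321.91125 * 3379 * 0.00107 ≈ 145790 N (5 s.f.)

145790 N


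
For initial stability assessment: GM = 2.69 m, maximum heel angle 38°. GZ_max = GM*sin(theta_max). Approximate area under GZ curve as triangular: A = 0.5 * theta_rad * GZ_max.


Formula: GZ_max = GM * sin(theta); Area = 0.5 * theta_rad * GZ_max
Step 1 — GZ_max = 2.69 * sin(38°) = 2.69 * 0.615661 = 1.656128 m
Step 2 — theta_rad = 38 * pi/180 = 0.663225 rad
Step 3 — Area = 0.5 * 0.663225 * 1.656128 ≈ 0.54919 m·rad (5 s.f.)

0.54919 m·rad


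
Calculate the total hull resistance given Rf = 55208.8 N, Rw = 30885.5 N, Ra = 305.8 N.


Formula: Rt = Rf + Rw + Ra
Substituting: Rt = 55208.8 + 30885.5 + 305.8
Result: Rt = 86400.1 N

86400.1 N


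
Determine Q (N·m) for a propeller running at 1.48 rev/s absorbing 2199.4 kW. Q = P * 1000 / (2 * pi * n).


Formula: Q = P_W / (2 * pi * n)
Step 1 — P_W = 2199.4 kW * 1000 = 2199400.0 W
Step 2 — 2 * pi * n = 2 * pi * 1.48 = 9.299114
Step 3 — Q = 2199400.0 / 9.299114 ≈ 236520 N·m (5 s.f.)

236520 N·m


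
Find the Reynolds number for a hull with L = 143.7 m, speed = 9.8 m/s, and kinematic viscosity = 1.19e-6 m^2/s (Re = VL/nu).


Formula: Re = V * L / nu
Step 1 — V * L = 9.8 * 143.7 = 1408.26 m^2/s
Step 2 — Re = 1408.26 / 1.19e-6 = 1.18e+09

1.18e+09


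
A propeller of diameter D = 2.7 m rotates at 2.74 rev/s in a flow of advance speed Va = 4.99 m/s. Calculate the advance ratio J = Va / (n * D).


Formula: J = Va / (n * D)
Step 1 — n * D = 2.74 * 2.7 = 7.398
Step 2 — J = 4.99 / 7.398 ≈ 0.67451 (5 s.f.)

0.67451


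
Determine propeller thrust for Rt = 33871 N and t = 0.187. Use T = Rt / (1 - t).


Formula: T = Rt / (1 - t)
Step 1 — (1 - t) = 1 - 0.187 = 0.813
Step 2 — T = 33871 / 0.813 ≈ 41662 N (5 s.f.)

41662 N


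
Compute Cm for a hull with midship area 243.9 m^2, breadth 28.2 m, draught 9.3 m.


Formula: Cm = Am / (B * T)
Step 1 — B * T = 28.2 * 9.3 = 262.26 m^2
Step 2 — Cm = 243.9 / 262.26 ≈ 0.92999 (5 s.f.)

0.92999


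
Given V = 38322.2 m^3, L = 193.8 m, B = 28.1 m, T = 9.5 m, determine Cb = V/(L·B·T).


Formula: Cb = V / (L * B * T)
Step 1 — L * B * T = 193.8 * 28.1 * 9.5 = 51734.91 m^3
Step 2 — Cb = 38322.2 / 51734.91 ≈ 0.74074 (5 s.f.)

0.74074


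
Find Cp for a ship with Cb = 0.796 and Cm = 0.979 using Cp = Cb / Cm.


Formula: Cp = Cb / Cm
Substituting: Cp = 0.796 / 0.979
Result: Cp ≈ 0.81307 (5 s.f.)

0.81307


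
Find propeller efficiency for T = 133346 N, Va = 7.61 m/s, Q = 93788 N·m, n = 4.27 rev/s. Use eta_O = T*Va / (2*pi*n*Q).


Formula: eta = T * Va / (2 * pi * n * Q)
Step 1 — numerator = T * Va = 133346 * 7.61 = 1014763.06
Step 2 — 2 * pi * n = 2 * pi * 4.27 = 26.829201
Step 3 — denominator = 26.829201 * 93788 = 2516257.1
Step 4 — eta = 1014763.06 / 2516257.1 ≈ 0.40328 (5 s.f.)

0.40328


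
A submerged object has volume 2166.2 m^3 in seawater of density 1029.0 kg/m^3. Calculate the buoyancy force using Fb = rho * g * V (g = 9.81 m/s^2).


Formula: Fb = rho * g * V
Substituting: Fb = 1029.0 * 9.81 * 2166.2
Intermediate: 1029.0 * 9.81 = 10094.49
Result: Fb = 10094.49 * 2166.2 ≈ 21867000 N (5 s.f.)

21867000 N


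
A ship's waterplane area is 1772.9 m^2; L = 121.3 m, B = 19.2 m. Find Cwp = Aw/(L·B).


Formula: Cwp = Aw / (L * B)
Step 1 — L * B = 121.3 * 19.2 = 2328.96 m^2
Step 2 — Cwp = 1772.9 / 2328.96 ≈ 0.76124 (5 s.f.)

0.76124


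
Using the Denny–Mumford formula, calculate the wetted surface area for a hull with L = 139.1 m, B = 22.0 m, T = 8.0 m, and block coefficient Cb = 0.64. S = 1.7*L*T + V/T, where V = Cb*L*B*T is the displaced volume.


Formula: S = 1.7*L*T + V/T with V = Cb*L*B*T, i.e. S = L * (1.7*T + Cb*B)
Step 1 — 1.7*T = 1.7 * 8.0 = 13.6 m
Step 2 — Cb*B = 0.64 * 22.0 = 14.08 m
Step 3 — 1.7*T + Cb*B = 13.6 + 14.08 = 27.68 m
Step 4 — S = 139.1 * 27.68 ≈ 3850.3 m^2 (5 s.f.)

3850.3 m^2


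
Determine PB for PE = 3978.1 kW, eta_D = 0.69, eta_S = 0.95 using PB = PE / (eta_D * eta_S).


Formula: PB = PE / (eta_D * eta_S)
Step 1 — combined efficiency = eta_D * eta_S = 0.69 * 0.95 = 0.6555
Step 2 — PB = 3978.1 / 0.6555 ≈ 6068.8 kW (5 s.f.)

6068.8 kW


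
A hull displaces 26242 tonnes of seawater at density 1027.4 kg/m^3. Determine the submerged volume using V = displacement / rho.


Formula: V = mass / rho
Step 1 — convert tonnes to kg: 26242 t * 1000 = 26242000 kg
Step 2 — V = 26242000 / 1027.4 ≈ 25542 m^3 (5 s.f.)

25542 m^3


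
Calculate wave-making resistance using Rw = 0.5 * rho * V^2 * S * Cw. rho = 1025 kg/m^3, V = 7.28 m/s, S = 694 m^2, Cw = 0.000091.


Formula: Rw = 0.5 * rho * V^2 * S * Cw
Step 1 — V^2 = 7.28^2 = 52.9984
Step 2 — 0.5 * rho * V^2 = 0.5 * 1025 * 52.9984 = 27161.68
Step 3 — Rw = 27161.68 * 694 * 0.000091 ≈ 1715.4 N (5 s.f.)

1715.4 N


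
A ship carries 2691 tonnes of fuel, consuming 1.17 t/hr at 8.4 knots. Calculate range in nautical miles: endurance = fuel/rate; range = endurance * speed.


Formula: endurance = fuel / rate; range = endurance * speed
Step 1 — endurance = 2691 / 1.17 = 2300.0 hours
Step 2 — range = 2300.0 * 8.4 ≈ 19320 nautical miles (5 s.f.)

19320 NM


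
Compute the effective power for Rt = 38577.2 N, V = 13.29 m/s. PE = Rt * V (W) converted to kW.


Formula: PE = Rt * V / 1000 (kW)
Step 1 — PE (W) = 38577.2 * 13.29 = 512690.988 W
Step 2 — PE (kW) = 512690.988 / 1000 ≈ 512.69 kW (5 s.f.)

512.69 kW


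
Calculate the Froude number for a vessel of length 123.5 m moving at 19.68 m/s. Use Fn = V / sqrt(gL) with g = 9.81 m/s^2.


Formula: Fn = V / sqrt(g * L)
Step 1 — g * L = 9.81 * 123.5 = 1211.535
Step 2 — sqrt(g * L) = sqrt(1211.535) = 34.807111
Step 3 — Fn = 19.68 / 34.807111 ≈ 0.56540 (5 s.f.)

0.56540


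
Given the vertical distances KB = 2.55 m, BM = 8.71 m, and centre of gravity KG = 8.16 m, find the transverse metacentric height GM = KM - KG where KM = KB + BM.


Formula: GM = KB + BM - KG
Step 1 — KM = KB + BM = 2.55 + 8.71 = 11.26 m
Step 2 — GM = KM - KG = 11.26 - 8.16 = 3.1 m

3.1 m


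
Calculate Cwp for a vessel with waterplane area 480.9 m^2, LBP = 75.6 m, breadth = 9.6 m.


Formula: Cwp = Aw / (L * B)
Step 1 — L * B = 75.6 * 9.6 = 725.76 m^2
Step 2 — Cwp = 480.9 / 725.76 ≈ 0.66262 (5 s.f.)

0.66262


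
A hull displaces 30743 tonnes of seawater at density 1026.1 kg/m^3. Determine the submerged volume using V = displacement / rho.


Formula: V = mass / rho
Step 1 — convert tonnes to kg: 30743 t * 1000 = 30743000 kg
Step 2 — V = 30743000 / 1026.1 ≈ 29961 m^3 (5 s.f.)

29961 m^3


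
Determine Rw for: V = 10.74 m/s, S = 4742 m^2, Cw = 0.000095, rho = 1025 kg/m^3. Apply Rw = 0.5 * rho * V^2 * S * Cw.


Formula: Rw = 0.5 * rho * V^2 * S * Cw
Step 1 — V^2 = 10.74^2 = 115.3476
Step 2 — 0.5 * rho * V^2 = 0.5 * 1025 * 115.3476 = 59115.645
Step 3 — Rw = 59115.645 * 4742 * 0.000095 ≈ 26631 N (5 s.f.)

26631 N


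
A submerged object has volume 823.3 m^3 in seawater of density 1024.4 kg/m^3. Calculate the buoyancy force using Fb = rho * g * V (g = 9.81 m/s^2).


Formula: Fb = rho * g * V
Substituting: Fb = 1024.4 * 9.81 * 823.3
Intermediate: 1024.4 * 9.81 = 10049.364
Result: Fb = 10049.364 * 823.3 ≈ 8273600 N (5 s.f.)

8273600 N


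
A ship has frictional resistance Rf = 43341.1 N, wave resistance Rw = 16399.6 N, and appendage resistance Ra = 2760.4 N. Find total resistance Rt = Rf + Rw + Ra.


Formula: Rt = Rf + Rw + Ra
Substituting: Rt = 43341.1 + 16399.6 + 2760.4
Result: Rt = 62501.1 N

62501.1 N


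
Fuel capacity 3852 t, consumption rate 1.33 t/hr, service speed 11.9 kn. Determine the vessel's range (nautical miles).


Formula: endurance = fuel / rate; range = endurance * speed
Step 1 — endurance = 3852 / 1.33 = 2896.2406 hours
Step 2 — range = 2896.2406 * 11.9 ≈ 34465 nautical miles (5 s.f.)

34465 NM


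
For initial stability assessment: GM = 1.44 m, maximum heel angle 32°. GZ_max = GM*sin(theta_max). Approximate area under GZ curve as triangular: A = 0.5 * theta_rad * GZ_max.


Formula: GZ_max = GM * sin(theta); Area = 0.5 * theta_rad * GZ_max
Step 1 — GZ_max = 1.44 * sin(32°) = 1.44 * 0.529919 = 0.763083 m
Step 2 — theta_rad = 32 * pi/180 = 0.558505 rad
Step 3 — Area = 0.5 * 0.558505 * 0.763083 ≈ 0.21309 m·rad (5 s.f.)

0.21309 m·rad


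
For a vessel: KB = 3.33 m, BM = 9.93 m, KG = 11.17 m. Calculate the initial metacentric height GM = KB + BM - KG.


Formula: GM = KB + BM - KG
Step 1 — KM = KB + BM = 3.33 + 9.93 = 13.26 m
Step 2 — GM = KM - KG = 13.26 - 11.17 = 2.09 m

2.09 m


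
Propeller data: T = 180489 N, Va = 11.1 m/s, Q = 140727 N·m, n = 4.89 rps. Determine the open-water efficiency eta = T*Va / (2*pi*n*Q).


Formula: eta = T * Va / (2 * pi * n * Q)
Step 1 — numerator = T * Va = 180489 * 11.1 = 2003427.9
Step 2 — 2 * pi * n = 2 * pi * 4.89 = 30.724776
Step 3 — denominator = 30.724776 * 140727 = 4323805.55
Step 4 — eta = 2003427.9 / 4323805.55 ≈ 0.46335 (5 s.f.)

0.46335


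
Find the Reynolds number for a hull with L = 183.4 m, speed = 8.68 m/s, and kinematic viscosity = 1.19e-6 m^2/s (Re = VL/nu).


Formula: Re = V * L / nu
Step 1 — V * L = 8.68 * 183.4 = 1591.912 m^2/s
Step 2 — Re = 1591.912 / 1.19e-6 = 1.34e+09

1.34e+09


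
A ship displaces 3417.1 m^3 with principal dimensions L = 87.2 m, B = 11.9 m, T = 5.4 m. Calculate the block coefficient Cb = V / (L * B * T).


Formula: Cb = V / (L * B * T)
Step 1 — L * B * T = 87.2 * 11.9 * 5.4 = 5603.472 m^3
Step 2 — Cb = 3417.1 / 5603.472 ≈ 0.60982 (5 s.f.)

0.60982


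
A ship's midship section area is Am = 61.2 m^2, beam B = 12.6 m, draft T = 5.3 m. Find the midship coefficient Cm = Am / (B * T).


Formula: Cm = Am / (B * T)
Step 1 — B * T = 12.6 * 5.3 = 66.78 m^2
Step 2 — Cm = 61.2 / 66.78 ≈ 0.91644 (5 s.f.)

0.91644


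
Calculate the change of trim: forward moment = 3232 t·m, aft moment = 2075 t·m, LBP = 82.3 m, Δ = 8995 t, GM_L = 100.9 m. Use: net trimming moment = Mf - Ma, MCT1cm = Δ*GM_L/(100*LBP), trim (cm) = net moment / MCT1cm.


Formula: net trimming moment = Mf - Ma; MCT1cm = Δ*GM_L/(100*LBP); trim = net moment / MCT1cm
Step 1 — net trimming moment = 3232 - 2075 = 1157 t·m
Step 2 — MCT1cm = 8995 * 100.9 / (100 * 82.3) = 110.2789 t·m/cm
Step 3 — trim = 1157 / 110.2789 ≈ 10.492 cm (5 s.f.)

10.492 cm


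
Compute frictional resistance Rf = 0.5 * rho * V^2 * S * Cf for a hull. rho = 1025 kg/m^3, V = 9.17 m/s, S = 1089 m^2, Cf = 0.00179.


Formula: Rf = 0.5 * rho * V^2 * S * Cf
Step 1 — V^2 = 9.17^2 = 84.0889
Step 2 — 0.5 * rho * V^2 = 0.5 * 1025 * 84.0889 = 43095.56125
Step 3 — Rf = 43095.56125 * 1089 * 0.00179 ≈ 84007 N (5 s.f.)

84007 N


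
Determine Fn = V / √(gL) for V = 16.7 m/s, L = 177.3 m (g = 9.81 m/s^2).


Formula: Fn = V / sqrt(g * L)
Step 1 — g * L = 9.81 * 177.3 = 1739.313
Step 2 — sqrt(g * L) = sqrt(1739.313) = 41.705072
Step 3 — Fn = 16.7 / 41.705072 ≈ 0.40043 (5 s.f.)

0.40043


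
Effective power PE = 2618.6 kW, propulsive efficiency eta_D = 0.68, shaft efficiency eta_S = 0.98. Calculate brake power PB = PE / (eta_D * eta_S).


Formula: PB = PE / (eta_D * eta_S)
Step 1 — combined efficiency = eta_D * eta_S = 0.68 * 0.98 = 0.6664
Step 2 — PB = 2618.6 / 0.6664 ≈ 3929.5 kW (5 s.f.)

3929.5 kW


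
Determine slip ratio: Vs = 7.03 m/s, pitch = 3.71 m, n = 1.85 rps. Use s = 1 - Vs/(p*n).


Formula: s = 1 - Vs / (p * n)
Step 1 — p * n = 3.71 * 1.85 = 6.8635
Step 2 — Vs / (p*n) = 7.03 / 6.8635 = 1.024259 (6 d.p.)
Step 3 — s = 1 - 1.024259 = -0.024259

-0.024259


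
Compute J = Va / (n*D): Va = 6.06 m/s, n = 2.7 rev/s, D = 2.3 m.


Formula: J = Va / (n * D)
Step 1 — n * D = 2.7 * 2.3 = 6.21
Step 2 — J = 6.06 / 6.21 ≈ 0.97585 (5 s.f.)

0.97585


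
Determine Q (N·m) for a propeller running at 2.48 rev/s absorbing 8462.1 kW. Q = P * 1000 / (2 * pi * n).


Formula: Q = P_W / (2 * pi * n)
Step 1 — P_W = 8462.1 kW * 1000 = 8462100.0 W
Step 2 — 2 * pi * n = 2 * pi * 2.48 = 15.5823
Step 3 — Q = 8462100.0 / 15.5823 ≈ 543060 N·m (5 s.f.)

543060 N·m


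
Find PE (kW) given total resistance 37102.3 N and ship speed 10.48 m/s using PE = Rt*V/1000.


Formula: PE = Rt * V / 1000 (kW)
Step 1 — PE (W) = 37102.3 * 10.48 = 388832.104 W
Step 2 — PE (kW) = 388832.104 / 1000 ≈ 388.83 kW (5 s.f.)

388.83 kW


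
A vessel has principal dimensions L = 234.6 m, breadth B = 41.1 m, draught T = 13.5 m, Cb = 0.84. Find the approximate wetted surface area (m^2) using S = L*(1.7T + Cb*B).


Formula: S = 1.7*L*T + V/T with V = Cb*L*B*T, i.e. S = L * (1.7*T + Cb*B)
Step 1 — 1.7*T = 1.7 * 13.5 = 22.95 m
Step 2 — Cb*B = 0.84 * 41.1 = 34.524 m
Step 3 — 1.7*T + Cb*B = 22.95 + 34.524 = 57.474 m
Step 4 — S = 234.6 * 57.474 ≈ 13483 m^2 (5 s.f.)

13483 m^2


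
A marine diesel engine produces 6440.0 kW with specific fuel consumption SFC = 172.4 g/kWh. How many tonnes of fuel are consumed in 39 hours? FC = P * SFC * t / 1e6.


Formula: FC (tonnes) = P * SFC * t / 1,000,000
Step 1 — P * SFC * t = 6440.0 * 172.4 * 39 = 43299984.0 g
Step 2 — FC (tonnes) = 43299984.0 / 1,000,000 ≈ 43.300 tonnes (5 s.f.)

43.300 tonnes


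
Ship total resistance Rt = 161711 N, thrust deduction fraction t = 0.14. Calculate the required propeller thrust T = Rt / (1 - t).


Formula: T = Rt / (1 - t)
Step 1 — (1 - t) = 1 - 0.14 = 0.86
Step 2 — T = 161711 / 0.86 ≈ 188040 N (5 s.f.)

188040 N


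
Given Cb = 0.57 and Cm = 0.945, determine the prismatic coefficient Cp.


Formula: Cp = Cb / Cm
Substituting: Cp = 0.57 / 0.945
Result: Cp ≈ 0.60317 (5 s.f.)

0.60317


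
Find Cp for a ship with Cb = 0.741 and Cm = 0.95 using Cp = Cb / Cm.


Formula: Cp = Cb / Cm
Substituting: Cp = 0.741 / 0.95
Result: Cp ≈ 0.78000 (5 s.f.)

0.78000


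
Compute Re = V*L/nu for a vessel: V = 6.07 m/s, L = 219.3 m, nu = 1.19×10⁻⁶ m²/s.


Formula: Re = V * L / nu
Step 1 — V * L = 6.07 * 219.3 = 1331.151 m^2/s
Step 2 — Re = 1331.151 / 1.19e-6 = 1.12e+09

1.12e+09


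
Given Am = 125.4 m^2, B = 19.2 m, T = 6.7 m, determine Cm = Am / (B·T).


Formula: Cm = Am / (B * T)
Step 1 — B * T = 19.2 * 6.7 = 128.64 m^2
Step 2 — Cm = 125.4 / 128.64 ≈ 0.97481 (5 s.f.)

0.97481


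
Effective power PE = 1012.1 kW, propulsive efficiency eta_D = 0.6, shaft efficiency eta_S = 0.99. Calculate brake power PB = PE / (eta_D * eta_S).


Formula: PB = PE / (eta_D * eta_S)
Step 1 — combined efficiency = eta_D * eta_S = 0.6 * 0.99 = 0.594
Step 2 — PB = 1012.1 / 0.594 ≈ 1703.9 kW (5 s.f.)

1703.9 kW


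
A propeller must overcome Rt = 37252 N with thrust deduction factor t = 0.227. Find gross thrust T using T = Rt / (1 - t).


Formula: T = Rt / (1 - t)
Step 1 — (1 - t) = 1 - 0.227 = 0.773
Step 2 — T = 37252 / 0.773 ≈ 48191 N (5 s.f.)

48191 N


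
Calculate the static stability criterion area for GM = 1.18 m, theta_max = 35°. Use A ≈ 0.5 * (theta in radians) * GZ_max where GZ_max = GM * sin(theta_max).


Formula: GZ_max = GM * sin(theta); Area = 0.5 * theta_rad * GZ_max
Step 1 — GZ_max = 1.18 * sin(35°) = 1.18 * 0.573576 = 0.67682 m
Step 2 — theta_rad = 35 * pi/180 = 0.610865 rad
Step 3 — Area = 0.5 * 0.610865 * 0.67682 ≈ 0.20672 m·rad (5 s.f.)

0.20672 m·rad


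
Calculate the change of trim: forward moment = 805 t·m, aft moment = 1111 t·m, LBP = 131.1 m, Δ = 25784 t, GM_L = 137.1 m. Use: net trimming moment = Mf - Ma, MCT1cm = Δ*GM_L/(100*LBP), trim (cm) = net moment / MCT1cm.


Formula: net trimming moment = Mf - Ma; MCT1cm = Δ*GM_L/(100*LBP); trim = net moment / MCT1cm
Step 1 — net trimming moment = 805 - 1111 = -306 t·m
Step 2 — MCT1cm = 25784 * 137.1 / (100 * 131.1) = 269.6405 t·m/cm
Step 3 — trim = -306 / 269.6405 ≈ -1.1348 cm (5 s.f.)

-1.1348 cm


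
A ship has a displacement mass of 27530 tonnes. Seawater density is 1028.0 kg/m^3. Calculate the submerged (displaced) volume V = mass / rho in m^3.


Formula: V = mass / rho
Step 1 — convert tonnes to kg: 27530 t * 1000 = 27530000 kg
Step 2 — V = 27530000 / 1028.0 ≈ 26780 m^3 (5 s.f.)

26780 m^3


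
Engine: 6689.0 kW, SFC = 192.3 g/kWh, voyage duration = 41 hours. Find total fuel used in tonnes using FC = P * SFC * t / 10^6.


Formula: FC (tonnes) = P * SFC * t / 1,000,000
Step 1 — P * SFC * t = 6689.0 * 192.3 * 41 = 52738082.7 g
Step 2 — FC (tonnes) = 52738082.7 / 1,000,000 ≈ 52.738 tonnes (5 s.f.)

52.738 tonnes


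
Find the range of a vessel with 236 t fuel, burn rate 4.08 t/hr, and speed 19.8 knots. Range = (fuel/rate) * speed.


Formula: endurance = fuel / rate; range = endurance * speed
Step 1 — endurance = 236 / 4.08 = 57.8431 hours
Step 2 — range = 57.8431 * 19.8 ≈ 1145.3 nautical miles (5 s.f.)

1145.3 NM


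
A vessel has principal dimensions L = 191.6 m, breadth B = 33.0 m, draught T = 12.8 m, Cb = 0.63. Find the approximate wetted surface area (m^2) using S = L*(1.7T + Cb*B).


Formula: S = 1.7*L*T + V/T with V = Cb*L*B*T, i.e. S = L * (1.7*T + Cb*B)
Step 1 — 1.7*T = 1.7 * 12.8 = 21.76 m
Step 2 — Cb*B = 0.63 * 33.0 = 20.79 m
Step 3 — 1.7*T + Cb*B = 21.76 + 20.79 = 42.55 m
Step 4 — S = 191.6 * 42.55 ≈ 8152.6 m^2 (5 s.f.)

8152.6 m^2


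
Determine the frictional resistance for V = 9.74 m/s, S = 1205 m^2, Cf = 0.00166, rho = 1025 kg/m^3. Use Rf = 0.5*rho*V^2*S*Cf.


Formula: Rf = 0.5 * rho * V^2 * S * Cf
Step 1 — V^2 = 9.74^2 = 94.8676
Step 2 — 0.5 * rho * V^2 = 0.5 * 1025 * 94.8676 = 48619.645
Step 3 — Rf = 48619.645 * 1205 * 0.00166 ≈ 97254 N (5 s.f.)

97254 N


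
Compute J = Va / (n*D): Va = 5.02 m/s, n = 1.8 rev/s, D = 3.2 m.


Formula: J = Va / (n * D)
Step 1 — n * D = 1.8 * 3.2 = 5.76
Step 2 — J = 5.02 / 5.76 ≈ 0.87153 (5 s.f.)

0.87153


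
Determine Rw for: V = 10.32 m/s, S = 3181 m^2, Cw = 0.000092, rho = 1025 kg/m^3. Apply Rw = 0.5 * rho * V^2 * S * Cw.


Formula: Rw = 0.5 * rho * V^2 * S * Cw
Step 1 — V^2 = 10.32^2 = 106.5024
Step 2 — 0.5 * rho * V^2 = 0.5 * 1025 * 106.5024 = 54582.48
Step 3 — Rw = 54582.48 * 3181 * 0.000092 ≈ 15974 N (5 s.f.)

15974 N


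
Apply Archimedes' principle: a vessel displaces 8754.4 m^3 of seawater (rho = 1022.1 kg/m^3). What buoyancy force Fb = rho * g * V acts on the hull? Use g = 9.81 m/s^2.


Formula: Fb = rho * g * V
Substituting: Fb = 1022.1 * 9.81 * 8754.4
Intermediate: 1022.1 * 9.81 = 10026.801
Result: Fb = 10026.801 * 8754.4 ≈ 87779000 N (5 s.f.)

87779000 N


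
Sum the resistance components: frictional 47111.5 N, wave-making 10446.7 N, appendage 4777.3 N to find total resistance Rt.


Formula: Rt = Rf + Rw + Ra
Substituting: Rt = 47111.5 + 10446.7 + 4777.3
Result: Rt = 62335.5 N

62335.5 N


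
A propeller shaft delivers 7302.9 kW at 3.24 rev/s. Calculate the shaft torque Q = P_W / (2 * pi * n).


Formula: Q = P_W / (2 * pi * n)
Step 1 — P_W = 7302.9 kW * 1000 = 7302900.0 W
Step 2 — 2 * pi * n = 2 * pi * 3.24 = 20.35752
Step 3 — Q = 7302900.0 / 20.35752 ≈ 358730 N·m (5 s.f.)

358730 N·m


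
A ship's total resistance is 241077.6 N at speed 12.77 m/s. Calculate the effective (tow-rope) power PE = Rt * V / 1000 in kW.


Formula: PE = Rt * V / 1000 (kW)
Step 1 — PE (W) = 241077.6 * 12.77 = 3078560.952 W
Step 2 — PE (kW) = 3078560.952 / 1000 ≈ 3078.6 kW (5 s.f.)

3078.6 kW


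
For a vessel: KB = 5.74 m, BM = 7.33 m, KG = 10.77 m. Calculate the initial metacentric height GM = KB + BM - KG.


Formula: GM = KB + BM - KG
Step 1 — KM = KB + BM = 5.74 + 7.33 = 13.07 m
Step 2 — GM = KM - KG = 13.07 - 10.77 = 2.3 m

2.3 m


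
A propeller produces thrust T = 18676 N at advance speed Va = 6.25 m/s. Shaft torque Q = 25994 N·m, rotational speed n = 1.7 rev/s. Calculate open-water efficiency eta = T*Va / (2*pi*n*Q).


Formula: eta = T * Va / (2 * pi * n * Q)
Step 1 — numerator = T * Va = 18676 * 6.25 = 116725.0
Step 2 — 2 * pi * n = 2 * pi * 1.7 = 10.681415
Step 3 — denominator = 10.681415 * 25994 = 277652.7
Step 4 — eta = 116725.0 / 277652.7 ≈ 0.42040 (5 s.f.)

0.42040
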